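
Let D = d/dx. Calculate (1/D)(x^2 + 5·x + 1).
\frac{x^{3}}{3} + \frac{5 x^{2}}{2} + x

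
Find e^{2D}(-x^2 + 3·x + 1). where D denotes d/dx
- x^{2} - x + 3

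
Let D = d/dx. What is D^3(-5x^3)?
-30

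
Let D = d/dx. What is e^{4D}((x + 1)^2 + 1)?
x^{2} + 10 x + 26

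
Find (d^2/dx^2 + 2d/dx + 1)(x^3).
x \left(x^{2} + 6 x + 6\right)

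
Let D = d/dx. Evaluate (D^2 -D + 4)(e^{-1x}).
6 e^{- x}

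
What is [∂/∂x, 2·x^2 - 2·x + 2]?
4 x - 2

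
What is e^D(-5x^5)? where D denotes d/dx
- 5 x^{5} - 25 x^{4} - 50 x^{3} - 50 x^{2} - 25 x - 5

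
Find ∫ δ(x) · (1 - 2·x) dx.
1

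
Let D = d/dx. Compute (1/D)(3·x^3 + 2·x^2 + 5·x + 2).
\frac{3 x^{4}}{4} + \frac{2 x^{3}}{3} + \frac{5 x^{2}}{2} + 2 x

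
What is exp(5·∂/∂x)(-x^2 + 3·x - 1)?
- x^{2} - 7 x - 11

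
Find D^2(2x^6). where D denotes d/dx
60 x^{4}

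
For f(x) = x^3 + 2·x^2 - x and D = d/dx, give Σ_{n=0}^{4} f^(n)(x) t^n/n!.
t^{3} + t^{2} \left(3 x + 2\right) + t \left(3 x^{2} + 4 x - 1\right) + x^{3} + 2 x^{2} - x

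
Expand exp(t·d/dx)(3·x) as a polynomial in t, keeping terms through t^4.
3 t + 3 x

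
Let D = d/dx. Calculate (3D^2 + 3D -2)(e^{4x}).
58 e^{4 x}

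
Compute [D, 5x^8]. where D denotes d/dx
40 x^{7}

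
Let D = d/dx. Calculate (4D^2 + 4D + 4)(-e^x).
- 12 e^{x}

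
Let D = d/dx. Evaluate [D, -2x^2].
- 4 x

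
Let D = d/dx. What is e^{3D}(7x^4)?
7 x^{4} + 84 x^{3} + 378 x^{2} + 756 x + 567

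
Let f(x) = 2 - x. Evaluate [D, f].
-1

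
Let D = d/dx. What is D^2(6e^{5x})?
150 e^{5 x}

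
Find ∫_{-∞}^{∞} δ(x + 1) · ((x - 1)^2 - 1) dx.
3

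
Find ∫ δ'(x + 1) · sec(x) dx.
\tan{\left(1 \right)} \sec{\left(1 \right)}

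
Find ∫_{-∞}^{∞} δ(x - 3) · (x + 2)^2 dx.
25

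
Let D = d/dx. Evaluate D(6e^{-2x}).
- 12 e^{- 2 x}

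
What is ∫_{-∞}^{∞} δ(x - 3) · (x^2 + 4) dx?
13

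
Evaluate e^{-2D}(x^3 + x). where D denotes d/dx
x^{3} - 6 x^{2} + 13 x - 10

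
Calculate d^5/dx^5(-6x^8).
- 40320 x^{3}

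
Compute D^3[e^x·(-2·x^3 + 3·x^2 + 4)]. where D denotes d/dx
\left(- 2 x^{3} - 15 x^{2} - 18 x + 10\right) e^{x}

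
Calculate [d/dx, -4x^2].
- 8 x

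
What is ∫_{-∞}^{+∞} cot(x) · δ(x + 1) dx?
- \cot{\left(1 \right)}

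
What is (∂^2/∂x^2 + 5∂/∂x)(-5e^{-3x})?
30 e^{- 3 x}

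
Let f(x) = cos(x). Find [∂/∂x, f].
- \sin{\left(x \right)}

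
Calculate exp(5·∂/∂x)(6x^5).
6 x^{5} + 150 x^{4} + 1500 x^{3} + 7500 x^{2} + 18750 x + 18750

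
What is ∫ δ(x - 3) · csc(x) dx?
\csc{\left(3 \right)}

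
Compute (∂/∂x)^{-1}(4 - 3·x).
- \frac{3 x^{2}}{2} + 4 x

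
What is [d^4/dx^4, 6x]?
24\frac{d^{3}}{dx^{3}}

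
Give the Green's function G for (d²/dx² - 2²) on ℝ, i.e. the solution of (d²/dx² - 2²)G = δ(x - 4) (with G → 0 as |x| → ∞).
-\frac{e^{-2|x - 4|}}{4}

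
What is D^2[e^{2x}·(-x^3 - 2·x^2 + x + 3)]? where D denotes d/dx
\left(- 4 x^{3} - 20 x^{2} - 18 x + 12\right) e^{2 x}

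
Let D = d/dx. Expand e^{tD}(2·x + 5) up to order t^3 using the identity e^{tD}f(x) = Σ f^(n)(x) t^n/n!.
2 t + 2 x + 5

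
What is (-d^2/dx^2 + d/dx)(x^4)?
4 x^{2} \left(x - 3\right)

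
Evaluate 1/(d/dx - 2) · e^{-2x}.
- \frac{e^{- 2 x}}{4}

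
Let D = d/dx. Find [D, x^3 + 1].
3 x^{2}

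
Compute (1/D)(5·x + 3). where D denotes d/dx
\frac{5 x^{2}}{2} + 3 x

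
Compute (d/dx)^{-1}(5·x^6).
\frac{5 x^{7}}{7}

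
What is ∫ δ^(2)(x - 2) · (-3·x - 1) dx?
0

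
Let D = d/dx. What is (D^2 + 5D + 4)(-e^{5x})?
- 54 e^{5 x}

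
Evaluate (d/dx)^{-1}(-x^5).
- \frac{x^{6}}{6}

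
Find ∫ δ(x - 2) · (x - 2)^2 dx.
0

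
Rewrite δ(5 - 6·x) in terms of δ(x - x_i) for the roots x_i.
\frac{\delta(x - 5/6)}{6}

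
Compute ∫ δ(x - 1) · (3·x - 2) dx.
1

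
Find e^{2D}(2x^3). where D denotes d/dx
2 x^{3} + 12 x^{2} + 24 x + 16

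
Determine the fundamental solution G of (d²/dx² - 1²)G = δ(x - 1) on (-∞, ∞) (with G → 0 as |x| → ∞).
-\frac{e^{-|x - 1|}}{2}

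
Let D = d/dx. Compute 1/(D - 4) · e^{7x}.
\frac{e^{7 x}}{3}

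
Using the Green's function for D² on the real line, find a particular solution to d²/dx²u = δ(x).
\frac{|x|}{2}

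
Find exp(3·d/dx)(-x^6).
- x^{6} - 18 x^{5} - 135 x^{4} - 540 x^{3} - 1215 x^{2} - 1458 x - 729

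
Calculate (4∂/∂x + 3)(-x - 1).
- 3 x - 7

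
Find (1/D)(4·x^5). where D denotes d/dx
\frac{2 x^{6}}{3}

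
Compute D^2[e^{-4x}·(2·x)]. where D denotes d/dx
16 \left(2 x - 1\right) e^{- 4 x}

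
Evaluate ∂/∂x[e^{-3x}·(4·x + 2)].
2 \left(- 6 x - 1\right) e^{- 3 x}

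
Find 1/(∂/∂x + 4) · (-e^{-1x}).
- \frac{e^{- x}}{3}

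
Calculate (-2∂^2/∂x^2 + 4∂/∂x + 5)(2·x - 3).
10 x - 7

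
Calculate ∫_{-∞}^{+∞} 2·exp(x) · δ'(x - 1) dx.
- 2 e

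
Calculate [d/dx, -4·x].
-4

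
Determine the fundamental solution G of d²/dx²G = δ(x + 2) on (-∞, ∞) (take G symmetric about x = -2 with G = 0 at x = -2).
\frac{|x + 2|}{2}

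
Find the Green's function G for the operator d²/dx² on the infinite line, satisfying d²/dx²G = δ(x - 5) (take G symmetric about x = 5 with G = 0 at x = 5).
\frac{|x - 5|}{2}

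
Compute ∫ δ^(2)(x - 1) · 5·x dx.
0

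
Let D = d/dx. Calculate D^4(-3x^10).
- 15120 x^{6}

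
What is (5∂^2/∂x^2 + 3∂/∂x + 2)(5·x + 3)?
10 x + 21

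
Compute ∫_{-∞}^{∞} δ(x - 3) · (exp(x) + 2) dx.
2 + e^{3}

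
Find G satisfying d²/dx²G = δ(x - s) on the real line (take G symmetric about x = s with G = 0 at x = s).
\frac{|x - s|}{2}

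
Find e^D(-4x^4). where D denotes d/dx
- 4 x^{4} - 16 x^{3} - 24 x^{2} - 16 x - 4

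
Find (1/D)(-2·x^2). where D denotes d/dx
- \frac{2 x^{3}}{3}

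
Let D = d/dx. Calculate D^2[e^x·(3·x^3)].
3 x \left(x^{2} + 6 x + 6\right) e^{x}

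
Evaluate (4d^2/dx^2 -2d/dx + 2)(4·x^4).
8 x^{2} \left(x^{2} - 4 x + 24\right)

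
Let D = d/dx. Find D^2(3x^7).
126 x^{5}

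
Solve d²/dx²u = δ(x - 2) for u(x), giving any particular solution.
\frac{|x - 2|}{2}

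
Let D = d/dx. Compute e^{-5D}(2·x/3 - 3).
\frac{2 x}{3} - \frac{19}{3}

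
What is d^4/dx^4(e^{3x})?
81 e^{3 x}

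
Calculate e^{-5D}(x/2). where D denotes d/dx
\frac{x}{2} - \frac{5}{2}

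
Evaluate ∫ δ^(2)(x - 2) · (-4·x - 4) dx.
0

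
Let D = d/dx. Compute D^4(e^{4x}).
256 e^{4 x}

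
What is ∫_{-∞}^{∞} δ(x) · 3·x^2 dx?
0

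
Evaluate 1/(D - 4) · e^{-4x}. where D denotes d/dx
- \frac{e^{- 4 x}}{8}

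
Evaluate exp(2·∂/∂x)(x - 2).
x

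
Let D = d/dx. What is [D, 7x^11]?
77 x^{10}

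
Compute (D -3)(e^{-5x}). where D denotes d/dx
- 8 e^{- 5 x}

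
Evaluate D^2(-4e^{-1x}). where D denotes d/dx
- 4 e^{- x}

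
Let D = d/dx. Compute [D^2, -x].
-2D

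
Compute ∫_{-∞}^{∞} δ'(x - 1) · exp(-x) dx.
e^{-1}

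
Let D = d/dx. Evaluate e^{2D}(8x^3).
8 x^{3} + 48 x^{2} + 96 x + 64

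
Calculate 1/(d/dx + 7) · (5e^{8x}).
\frac{e^{8 x}}{3}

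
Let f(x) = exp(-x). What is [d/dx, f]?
- e^{- x}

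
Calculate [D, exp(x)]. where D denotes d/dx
e^{x}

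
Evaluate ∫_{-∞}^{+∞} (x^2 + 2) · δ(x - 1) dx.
3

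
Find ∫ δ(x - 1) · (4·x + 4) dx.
8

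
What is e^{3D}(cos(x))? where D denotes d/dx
\cos{\left(x + 3 \right)}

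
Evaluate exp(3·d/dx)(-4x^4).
- 4 x^{4} - 48 x^{3} - 216 x^{2} - 432 x - 324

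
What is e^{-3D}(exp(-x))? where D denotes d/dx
e^{3 - x}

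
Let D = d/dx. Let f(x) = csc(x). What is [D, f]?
- \cot{\left(x \right)} \csc{\left(x \right)}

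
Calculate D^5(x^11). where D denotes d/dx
55440 x^{6}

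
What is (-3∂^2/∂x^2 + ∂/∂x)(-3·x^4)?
12 x^{2} \left(9 - x\right)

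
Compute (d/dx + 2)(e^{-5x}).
- 3 e^{- 5 x}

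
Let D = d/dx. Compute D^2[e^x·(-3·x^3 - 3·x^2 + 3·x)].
3 x \left(- x^{2} - 7 x - 9\right) e^{x}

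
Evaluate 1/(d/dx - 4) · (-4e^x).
\frac{4 e^{x}}{3}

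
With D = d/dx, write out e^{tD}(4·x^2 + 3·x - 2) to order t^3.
4 t^{2} + t \left(8 x + 3\right) + 4 x^{2} + 3 x - 2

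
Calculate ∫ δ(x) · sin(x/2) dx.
0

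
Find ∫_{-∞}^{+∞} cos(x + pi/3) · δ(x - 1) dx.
\cos{\left(1 + \frac{\pi}{3} \right)}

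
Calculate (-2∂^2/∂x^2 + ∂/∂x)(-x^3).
3 x \left(4 - x\right)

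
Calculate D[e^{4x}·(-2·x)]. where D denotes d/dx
\left(- 8 x - 2\right) e^{4 x}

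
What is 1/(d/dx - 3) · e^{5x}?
\frac{e^{5 x}}{2}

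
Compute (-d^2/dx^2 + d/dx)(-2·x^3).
6 x \left(2 - x\right)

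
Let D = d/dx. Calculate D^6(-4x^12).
- 2661120 x^{6}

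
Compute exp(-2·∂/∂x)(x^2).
x^{2} - 4 x + 4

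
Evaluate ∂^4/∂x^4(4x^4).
96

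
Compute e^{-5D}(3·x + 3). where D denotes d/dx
3 x - 12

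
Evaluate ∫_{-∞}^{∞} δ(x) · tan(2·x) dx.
0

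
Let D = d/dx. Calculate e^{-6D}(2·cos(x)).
2 \cos{\left(x - 6 \right)}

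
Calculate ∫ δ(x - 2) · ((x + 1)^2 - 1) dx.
8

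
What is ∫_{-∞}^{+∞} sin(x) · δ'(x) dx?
-1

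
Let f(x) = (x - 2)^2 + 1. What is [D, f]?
2 x - 4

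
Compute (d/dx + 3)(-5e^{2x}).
- 25 e^{2 x}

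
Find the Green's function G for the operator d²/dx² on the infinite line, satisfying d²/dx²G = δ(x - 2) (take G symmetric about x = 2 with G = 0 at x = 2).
\frac{|x - 2|}{2}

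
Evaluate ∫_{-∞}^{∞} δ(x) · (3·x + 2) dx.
2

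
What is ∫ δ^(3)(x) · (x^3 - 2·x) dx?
-6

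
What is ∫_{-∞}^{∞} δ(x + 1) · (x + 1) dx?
0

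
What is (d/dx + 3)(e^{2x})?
5 e^{2 x}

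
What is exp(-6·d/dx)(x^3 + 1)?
x^{3} - 18 x^{2} + 108 x - 215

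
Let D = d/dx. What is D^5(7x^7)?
17640 x^{2}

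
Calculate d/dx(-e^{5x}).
- 5 e^{5 x}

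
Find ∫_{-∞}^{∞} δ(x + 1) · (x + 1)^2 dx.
0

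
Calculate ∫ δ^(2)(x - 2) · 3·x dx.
0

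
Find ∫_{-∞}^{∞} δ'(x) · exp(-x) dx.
1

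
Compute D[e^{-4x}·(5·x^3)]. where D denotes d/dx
x^{2} \left(15 - 20 x\right) e^{- 4 x}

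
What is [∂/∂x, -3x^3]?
- 9 x^{2}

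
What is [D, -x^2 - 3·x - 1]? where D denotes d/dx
- 2 x - 3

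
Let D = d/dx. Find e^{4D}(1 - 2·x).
- 2 x - 7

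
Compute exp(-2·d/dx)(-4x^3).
- 4 x^{3} + 24 x^{2} - 48 x + 32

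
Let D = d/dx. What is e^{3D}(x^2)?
x^{2} + 6 x + 9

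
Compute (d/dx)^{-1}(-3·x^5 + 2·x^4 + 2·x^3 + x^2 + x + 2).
- \frac{x^{6}}{2} + \frac{2 x^{5}}{5} + \frac{x^{4}}{2} + \frac{x^{3}}{3} + \frac{x^{2}}{2} + 2 x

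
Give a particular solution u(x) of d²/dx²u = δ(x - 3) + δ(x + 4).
\frac{|x - 3|}{2} + \frac{|x + 4|}{2}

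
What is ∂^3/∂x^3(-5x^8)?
- 1680 x^{5}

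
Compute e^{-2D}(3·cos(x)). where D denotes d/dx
3 \cos{\left(x - 2 \right)}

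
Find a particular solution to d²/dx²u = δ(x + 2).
\frac{|x + 2|}{2}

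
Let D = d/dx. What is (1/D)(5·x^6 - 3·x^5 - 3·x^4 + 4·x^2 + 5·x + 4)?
\frac{5 x^{7}}{7} - \frac{x^{6}}{2} - \frac{3 x^{5}}{5} + \frac{4 x^{3}}{3} + \frac{5 x^{2}}{2} + 4 x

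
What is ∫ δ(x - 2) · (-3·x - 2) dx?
-8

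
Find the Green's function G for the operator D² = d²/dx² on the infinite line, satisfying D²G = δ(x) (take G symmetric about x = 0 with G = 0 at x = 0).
\frac{|x|}{2}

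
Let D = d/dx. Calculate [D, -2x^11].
- 22 x^{10}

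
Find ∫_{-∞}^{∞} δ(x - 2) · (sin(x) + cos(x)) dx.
\cos{\left(2 \right)} + \sin{\left(2 \right)}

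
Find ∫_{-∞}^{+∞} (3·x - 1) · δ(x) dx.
-1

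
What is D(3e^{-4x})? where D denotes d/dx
- 12 e^{- 4 x}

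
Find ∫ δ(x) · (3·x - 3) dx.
-3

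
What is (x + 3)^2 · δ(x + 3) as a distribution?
0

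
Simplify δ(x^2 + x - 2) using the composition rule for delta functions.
\frac{\delta(x - 1) + \delta(x + 2)}{3}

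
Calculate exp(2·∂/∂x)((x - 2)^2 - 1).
x^{2} - 1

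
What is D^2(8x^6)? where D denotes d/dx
240 x^{4}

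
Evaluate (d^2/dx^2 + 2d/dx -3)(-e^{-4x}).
- 5 e^{- 4 x}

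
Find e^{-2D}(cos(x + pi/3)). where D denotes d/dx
\cos{\left(x - 2 + \frac{\pi}{3} \right)}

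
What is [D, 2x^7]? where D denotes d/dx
14 x^{6}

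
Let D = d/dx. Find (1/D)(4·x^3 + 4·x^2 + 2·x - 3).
x^{4} + \frac{4 x^{3}}{3} + x^{2} - 3 x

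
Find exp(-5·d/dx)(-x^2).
- x^{2} + 10 x - 25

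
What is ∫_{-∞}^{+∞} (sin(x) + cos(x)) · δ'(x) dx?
-1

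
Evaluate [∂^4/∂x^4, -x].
-4\frac{d^{3}}{dx^{3}}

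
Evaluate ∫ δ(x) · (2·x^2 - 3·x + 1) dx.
1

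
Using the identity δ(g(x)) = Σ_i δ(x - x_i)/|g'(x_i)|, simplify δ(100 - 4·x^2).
\frac{\delta(x - 5) + \delta(x + 5)}{40}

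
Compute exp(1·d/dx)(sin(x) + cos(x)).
\sqrt{2} \sin{\left(x + \frac{\pi}{4} + 1 \right)}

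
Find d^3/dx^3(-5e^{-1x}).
5 e^{- x}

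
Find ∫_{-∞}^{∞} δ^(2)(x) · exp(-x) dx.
1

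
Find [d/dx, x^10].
10 x^{9}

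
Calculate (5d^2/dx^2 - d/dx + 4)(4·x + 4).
16 x + 12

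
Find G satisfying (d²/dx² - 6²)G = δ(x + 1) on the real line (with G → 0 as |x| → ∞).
-\frac{e^{-6|x + 1|}}{12}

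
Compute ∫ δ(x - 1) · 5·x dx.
5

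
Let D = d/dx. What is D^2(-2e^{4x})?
- 32 e^{4 x}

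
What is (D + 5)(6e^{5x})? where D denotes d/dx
60 e^{5 x}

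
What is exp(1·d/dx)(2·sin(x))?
2 \sin{\left(x + 1 \right)}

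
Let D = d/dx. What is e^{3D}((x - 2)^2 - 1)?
x \left(x + 2\right)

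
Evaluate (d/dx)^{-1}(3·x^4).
\frac{3 x^{5}}{5}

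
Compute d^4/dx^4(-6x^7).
- 5040 x^{3}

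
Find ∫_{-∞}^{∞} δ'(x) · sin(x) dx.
-1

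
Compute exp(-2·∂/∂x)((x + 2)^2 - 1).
x^{2} - 1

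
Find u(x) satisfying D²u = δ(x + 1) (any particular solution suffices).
\frac{|x + 1|}{2}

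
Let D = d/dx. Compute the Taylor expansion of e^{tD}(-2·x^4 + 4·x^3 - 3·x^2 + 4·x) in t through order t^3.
t^{3} \left(4 - 8 x\right) + t^{2} \left(- 12 x^{2} + 12 x - 3\right) - 2 t \left(4 x^{3} - 6 x^{2} + 3 x - 2\right) - 2 x^{4} + 4 x^{3} - 3 x^{2} + 4 x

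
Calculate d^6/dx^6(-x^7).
- 5040 x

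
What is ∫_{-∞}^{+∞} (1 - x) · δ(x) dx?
1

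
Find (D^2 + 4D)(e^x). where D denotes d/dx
5 e^{x}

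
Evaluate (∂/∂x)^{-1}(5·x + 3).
\frac{5 x^{2}}{2} + 3 x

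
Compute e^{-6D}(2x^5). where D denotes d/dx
2 x^{5} - 60 x^{4} + 720 x^{3} - 4320 x^{2} + 12960 x - 15552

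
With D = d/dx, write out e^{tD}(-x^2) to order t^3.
- t^{2} - 2 t x - x^{2}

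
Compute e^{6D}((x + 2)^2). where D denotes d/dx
x^{2} + 16 x + 64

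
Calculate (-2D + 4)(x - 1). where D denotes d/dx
4 x - 6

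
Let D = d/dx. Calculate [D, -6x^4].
- 24 x^{3}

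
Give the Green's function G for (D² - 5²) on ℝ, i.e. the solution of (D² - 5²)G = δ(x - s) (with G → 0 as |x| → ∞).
-\frac{e^{-5|x-s|}}{10}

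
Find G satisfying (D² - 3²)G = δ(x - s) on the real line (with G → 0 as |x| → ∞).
-\frac{e^{-3|x-s|}}{6}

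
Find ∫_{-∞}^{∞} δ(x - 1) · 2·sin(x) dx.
2 \sin{\left(1 \right)}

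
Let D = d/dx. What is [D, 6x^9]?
54 x^{8}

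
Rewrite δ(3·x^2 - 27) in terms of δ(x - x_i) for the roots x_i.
\frac{\delta(x - 3) + \delta(x + 3)}{18}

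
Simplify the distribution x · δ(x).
0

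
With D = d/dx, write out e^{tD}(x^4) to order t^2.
x^{2} \left(6 t^{2} + 4 t x + x^{2}\right)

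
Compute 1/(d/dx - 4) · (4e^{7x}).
\frac{4 e^{7 x}}{3}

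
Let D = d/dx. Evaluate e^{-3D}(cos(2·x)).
\cos{\left(2 x - 6 \right)}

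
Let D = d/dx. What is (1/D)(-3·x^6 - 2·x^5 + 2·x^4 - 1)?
- \frac{3 x^{7}}{7} - \frac{x^{6}}{3} + \frac{2 x^{5}}{5} - x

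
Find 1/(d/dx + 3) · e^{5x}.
\frac{e^{5 x}}{8}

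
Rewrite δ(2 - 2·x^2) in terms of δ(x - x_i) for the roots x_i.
\frac{\delta(x - 1) + \delta(x + 1)}{4}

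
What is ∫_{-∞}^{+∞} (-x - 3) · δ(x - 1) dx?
-4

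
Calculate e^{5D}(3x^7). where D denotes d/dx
3 x^{7} + 105 x^{6} + 1575 x^{5} + 13125 x^{4} + 65625 x^{3} + 196875 x^{2} + 328125 x + 234375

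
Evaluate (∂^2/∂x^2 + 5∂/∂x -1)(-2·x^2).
2 x^{2} - 20 x - 4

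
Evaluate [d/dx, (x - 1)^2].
2 x - 2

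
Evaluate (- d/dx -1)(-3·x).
3 x + 3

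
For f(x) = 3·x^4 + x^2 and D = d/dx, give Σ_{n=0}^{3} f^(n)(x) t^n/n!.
12 t^{3} x + t^{2} \left(18 x^{2} + 1\right) + 2 t x \left(6 x^{2} + 1\right) + 3 x^{4} + x^{2}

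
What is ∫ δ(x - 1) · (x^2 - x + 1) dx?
1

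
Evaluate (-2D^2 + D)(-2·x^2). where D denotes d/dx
8 - 4 x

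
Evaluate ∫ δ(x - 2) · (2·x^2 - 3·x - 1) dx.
1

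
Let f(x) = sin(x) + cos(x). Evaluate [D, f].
- \sin{\left(x \right)} + \cos{\left(x \right)}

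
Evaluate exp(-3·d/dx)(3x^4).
3 x^{4} - 36 x^{3} + 162 x^{2} - 324 x + 243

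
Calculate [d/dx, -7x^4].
- 28 x^{3}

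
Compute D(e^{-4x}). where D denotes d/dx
- 4 e^{- 4 x}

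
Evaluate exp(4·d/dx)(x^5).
x^{5} + 20 x^{4} + 160 x^{3} + 640 x^{2} + 1280 x + 1024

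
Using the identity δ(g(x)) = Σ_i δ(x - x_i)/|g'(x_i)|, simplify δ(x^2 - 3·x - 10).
\frac{\delta(x + 2) + \delta(x - 5)}{7}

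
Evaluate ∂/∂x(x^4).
4 x^{3}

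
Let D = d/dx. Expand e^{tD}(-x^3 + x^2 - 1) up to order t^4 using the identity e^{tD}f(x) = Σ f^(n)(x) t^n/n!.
- t^{3} - t^{2} \left(3 x - 1\right) - t x \left(3 x - 2\right) - x^{3} + x^{2} - 1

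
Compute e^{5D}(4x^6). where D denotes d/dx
4 x^{6} + 120 x^{5} + 1500 x^{4} + 10000 x^{3} + 37500 x^{2} + 75000 x + 62500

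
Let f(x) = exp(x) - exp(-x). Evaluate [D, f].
2 \cosh{\left(x \right)}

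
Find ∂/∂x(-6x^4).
- 24 x^{3}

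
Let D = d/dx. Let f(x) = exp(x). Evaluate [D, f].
e^{x}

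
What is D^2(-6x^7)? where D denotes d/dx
- 252 x^{5}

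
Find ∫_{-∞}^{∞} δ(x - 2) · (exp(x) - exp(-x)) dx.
2 \sinh{\left(2 \right)}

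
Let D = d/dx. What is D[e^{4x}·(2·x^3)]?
x^{2} \left(8 x + 6\right) e^{4 x}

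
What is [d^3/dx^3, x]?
3\frac{d^{2}}{dx^{2}}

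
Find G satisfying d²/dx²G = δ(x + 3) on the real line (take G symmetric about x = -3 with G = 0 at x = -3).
\frac{|x + 3|}{2}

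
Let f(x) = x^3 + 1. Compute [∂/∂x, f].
3 x^{2}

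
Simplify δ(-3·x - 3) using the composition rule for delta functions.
\frac{\delta(x + 1)}{3}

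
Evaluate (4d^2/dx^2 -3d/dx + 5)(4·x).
20 x - 12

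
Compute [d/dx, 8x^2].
16 x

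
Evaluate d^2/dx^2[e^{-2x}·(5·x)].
20 \left(x - 1\right) e^{- 2 x}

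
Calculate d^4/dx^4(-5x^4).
-120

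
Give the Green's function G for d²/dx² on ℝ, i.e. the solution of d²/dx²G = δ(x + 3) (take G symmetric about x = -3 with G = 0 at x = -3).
\frac{|x + 3|}{2}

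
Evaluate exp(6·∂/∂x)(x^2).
x^{2} + 12 x + 36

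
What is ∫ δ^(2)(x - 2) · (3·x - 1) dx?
0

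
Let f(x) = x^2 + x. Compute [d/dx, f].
2 x + 1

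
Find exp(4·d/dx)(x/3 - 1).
\frac{x}{3} + \frac{1}{3}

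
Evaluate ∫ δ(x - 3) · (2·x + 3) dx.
9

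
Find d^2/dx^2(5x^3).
30 x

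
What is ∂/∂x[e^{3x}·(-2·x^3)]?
6 x^{2} \left(- x - 1\right) e^{3 x}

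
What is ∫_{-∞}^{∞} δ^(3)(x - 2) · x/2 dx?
0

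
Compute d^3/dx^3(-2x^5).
- 120 x^{2}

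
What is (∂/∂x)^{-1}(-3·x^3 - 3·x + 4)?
- \frac{3 x^{4}}{4} - \frac{3 x^{2}}{2} + 4 x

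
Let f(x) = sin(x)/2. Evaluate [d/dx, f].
\frac{\cos{\left(x \right)}}{2}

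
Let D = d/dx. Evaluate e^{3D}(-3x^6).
- 3 x^{6} - 54 x^{5} - 405 x^{4} - 1620 x^{3} - 3645 x^{2} - 4374 x - 2187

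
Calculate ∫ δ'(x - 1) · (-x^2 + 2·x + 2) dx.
0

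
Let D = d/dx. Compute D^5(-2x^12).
- 190080 x^{7}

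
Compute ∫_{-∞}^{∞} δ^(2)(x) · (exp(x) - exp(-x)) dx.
0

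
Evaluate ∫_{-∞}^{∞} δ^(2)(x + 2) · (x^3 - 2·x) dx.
-12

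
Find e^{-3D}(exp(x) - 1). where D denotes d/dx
e^{x - 3} - 1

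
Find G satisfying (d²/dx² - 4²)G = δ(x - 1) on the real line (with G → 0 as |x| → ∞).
-\frac{e^{-4|x - 1|}}{8}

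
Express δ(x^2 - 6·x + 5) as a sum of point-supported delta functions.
\frac{\delta(x - 1) + \delta(x - 5)}{4}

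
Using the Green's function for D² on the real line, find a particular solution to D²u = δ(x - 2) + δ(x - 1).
\frac{|x - 2|}{2} + \frac{|x - 1|}{2}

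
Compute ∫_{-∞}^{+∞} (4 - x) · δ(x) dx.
4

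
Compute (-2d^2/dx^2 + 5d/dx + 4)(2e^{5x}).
- 42 e^{5 x}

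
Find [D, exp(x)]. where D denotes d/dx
e^{x}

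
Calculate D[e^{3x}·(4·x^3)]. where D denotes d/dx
12 x^{2} \left(x + 1\right) e^{3 x}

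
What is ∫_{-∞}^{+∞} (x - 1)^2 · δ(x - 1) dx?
0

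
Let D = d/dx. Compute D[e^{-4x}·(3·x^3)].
x^{2} \left(9 - 12 x\right) e^{- 4 x}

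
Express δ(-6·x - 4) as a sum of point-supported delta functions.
\frac{\delta(x + 2/3)}{6}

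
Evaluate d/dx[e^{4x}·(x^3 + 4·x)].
\left(3 x^{2} + 4 x \left(x^{2} + 4\right) + 4\right) e^{4 x}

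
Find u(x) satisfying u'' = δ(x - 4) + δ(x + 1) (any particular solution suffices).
\frac{|x - 4|}{2} + \frac{|x + 1|}{2}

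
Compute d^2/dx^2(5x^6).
150 x^{4}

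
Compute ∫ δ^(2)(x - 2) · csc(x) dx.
\left(2 \cot^{2}{\left(2 \right)} + 1\right) \csc{\left(2 \right)}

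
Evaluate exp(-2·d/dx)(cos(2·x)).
\cos{\left(2 x - 4 \right)}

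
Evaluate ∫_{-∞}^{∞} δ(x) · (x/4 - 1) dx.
-1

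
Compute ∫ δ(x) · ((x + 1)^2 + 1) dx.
2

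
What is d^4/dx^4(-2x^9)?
- 6048 x^{5}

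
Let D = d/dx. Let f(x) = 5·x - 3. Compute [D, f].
5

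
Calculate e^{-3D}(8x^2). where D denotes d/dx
8 x^{2} - 48 x + 72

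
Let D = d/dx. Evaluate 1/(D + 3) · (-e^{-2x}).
- e^{- 2 x}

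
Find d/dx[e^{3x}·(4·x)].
\left(12 x + 4\right) e^{3 x}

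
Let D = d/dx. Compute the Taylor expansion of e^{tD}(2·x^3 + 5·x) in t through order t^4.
2 t^{3} + 6 t^{2} x + t \left(6 x^{2} + 5\right) + 2 x^{3} + 5 x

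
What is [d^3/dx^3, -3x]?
-9\frac{d^{2}}{dx^{2}}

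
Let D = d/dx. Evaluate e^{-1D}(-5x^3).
- 5 x^{3} + 15 x^{2} - 15 x + 5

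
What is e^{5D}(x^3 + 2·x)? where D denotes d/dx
x^{3} + 15 x^{2} + 77 x + 135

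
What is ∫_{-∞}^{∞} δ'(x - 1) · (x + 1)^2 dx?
-4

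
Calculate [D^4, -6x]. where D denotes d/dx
-24D^{3}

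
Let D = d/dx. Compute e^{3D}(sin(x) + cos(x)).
\sqrt{2} \sin{\left(x + \frac{\pi}{4} + 3 \right)}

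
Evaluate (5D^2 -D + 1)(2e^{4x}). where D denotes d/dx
154 e^{4 x}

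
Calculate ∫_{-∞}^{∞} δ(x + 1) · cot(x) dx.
- \cot{\left(1 \right)}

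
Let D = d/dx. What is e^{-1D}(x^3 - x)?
x \left(x^{2} - 3 x + 2\right)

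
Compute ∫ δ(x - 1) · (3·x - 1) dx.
2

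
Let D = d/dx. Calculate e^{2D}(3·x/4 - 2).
\frac{3 x}{4} - \frac{1}{2}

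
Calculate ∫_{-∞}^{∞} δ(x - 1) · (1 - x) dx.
0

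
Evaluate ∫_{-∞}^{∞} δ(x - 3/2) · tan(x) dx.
\tan{\left(\frac{3}{2} \right)}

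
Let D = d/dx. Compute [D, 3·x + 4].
3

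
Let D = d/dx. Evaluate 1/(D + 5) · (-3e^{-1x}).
- \frac{3 e^{- x}}{4}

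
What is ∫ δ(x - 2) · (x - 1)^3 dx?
1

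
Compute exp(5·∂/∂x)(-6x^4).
- 6 x^{4} - 120 x^{3} - 900 x^{2} - 3000 x - 3750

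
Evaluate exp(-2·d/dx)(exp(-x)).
e^{2 - x}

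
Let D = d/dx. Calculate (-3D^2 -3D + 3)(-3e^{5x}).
261 e^{5 x}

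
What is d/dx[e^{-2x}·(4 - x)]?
\left(2 x - 9\right) e^{- 2 x}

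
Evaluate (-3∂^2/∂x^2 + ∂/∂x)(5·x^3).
15 x \left(x - 6\right)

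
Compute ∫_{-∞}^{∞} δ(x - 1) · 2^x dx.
2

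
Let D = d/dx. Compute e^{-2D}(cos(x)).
\cos{\left(x - 2 \right)}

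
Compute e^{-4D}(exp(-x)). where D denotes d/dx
e^{4 - x}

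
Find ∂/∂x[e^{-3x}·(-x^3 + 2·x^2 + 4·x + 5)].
\left(3 x^{3} - 9 x^{2} - 8 x - 11\right) e^{- 3 x}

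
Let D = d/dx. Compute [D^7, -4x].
-28D^{6}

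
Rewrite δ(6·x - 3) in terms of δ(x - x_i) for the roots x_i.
\frac{\delta(x - 1/2)}{6}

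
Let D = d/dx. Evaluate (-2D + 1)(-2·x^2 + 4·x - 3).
- 2 x^{2} + 12 x - 11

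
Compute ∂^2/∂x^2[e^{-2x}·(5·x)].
20 \left(x - 1\right) e^{- 2 x}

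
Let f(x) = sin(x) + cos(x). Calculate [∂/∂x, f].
- \sin{\left(x \right)} + \cos{\left(x \right)}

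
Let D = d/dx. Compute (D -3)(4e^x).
- 8 e^{x}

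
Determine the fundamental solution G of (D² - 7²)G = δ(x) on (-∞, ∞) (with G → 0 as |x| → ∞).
-\frac{e^{-7|x|}}{14}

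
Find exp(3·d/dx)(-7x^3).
- 7 x^{3} - 63 x^{2} - 189 x - 189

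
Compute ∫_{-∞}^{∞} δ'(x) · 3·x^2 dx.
0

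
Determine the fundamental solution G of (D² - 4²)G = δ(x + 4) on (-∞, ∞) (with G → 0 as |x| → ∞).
-\frac{e^{-4|x + 4|}}{8}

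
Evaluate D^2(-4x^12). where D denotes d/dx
- 528 x^{10}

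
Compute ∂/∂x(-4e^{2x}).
- 8 e^{2 x}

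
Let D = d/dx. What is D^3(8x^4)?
192 x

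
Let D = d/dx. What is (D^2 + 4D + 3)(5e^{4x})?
175 e^{4 x}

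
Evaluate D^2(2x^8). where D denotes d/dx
112 x^{6}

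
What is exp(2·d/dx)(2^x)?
2^{x + 2}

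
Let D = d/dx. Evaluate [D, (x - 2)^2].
2 x - 4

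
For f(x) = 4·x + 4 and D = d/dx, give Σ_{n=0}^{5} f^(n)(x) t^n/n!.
4 t + 4 x + 4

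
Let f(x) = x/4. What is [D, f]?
\frac{1}{4}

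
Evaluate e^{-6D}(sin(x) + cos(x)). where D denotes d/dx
\sqrt{2} \cos{\left(- x + \frac{\pi}{4} + 6 \right)}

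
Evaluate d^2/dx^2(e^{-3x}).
9 e^{- 3 x}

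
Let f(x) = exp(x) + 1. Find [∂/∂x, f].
e^{x}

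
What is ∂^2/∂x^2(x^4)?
12 x^{2}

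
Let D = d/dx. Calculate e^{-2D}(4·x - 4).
4 x - 12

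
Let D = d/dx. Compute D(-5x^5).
- 25 x^{4}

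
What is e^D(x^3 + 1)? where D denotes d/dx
x^{3} + 3 x^{2} + 3 x + 2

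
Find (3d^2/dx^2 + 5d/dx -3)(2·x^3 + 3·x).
- 6 x^{3} + 30 x^{2} + 27 x + 15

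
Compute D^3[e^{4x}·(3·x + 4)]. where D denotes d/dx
\left(192 x + 400\right) e^{4 x}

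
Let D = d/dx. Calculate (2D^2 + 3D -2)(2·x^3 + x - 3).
- 4 x^{3} + 18 x^{2} + 22 x + 9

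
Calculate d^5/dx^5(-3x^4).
0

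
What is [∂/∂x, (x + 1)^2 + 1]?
2 x + 2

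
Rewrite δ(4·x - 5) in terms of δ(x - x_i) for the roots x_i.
\frac{\delta(x - 5/4)}{4}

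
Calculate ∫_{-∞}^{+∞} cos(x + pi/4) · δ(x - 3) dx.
\cos{\left(\frac{\pi}{4} + 3 \right)}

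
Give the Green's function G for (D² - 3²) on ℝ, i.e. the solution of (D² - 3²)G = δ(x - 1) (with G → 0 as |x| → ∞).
-\frac{e^{-3|x - 1|}}{6}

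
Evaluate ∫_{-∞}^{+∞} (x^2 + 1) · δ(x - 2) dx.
5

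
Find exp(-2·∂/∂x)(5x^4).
5 x^{4} - 40 x^{3} + 120 x^{2} - 160 x + 80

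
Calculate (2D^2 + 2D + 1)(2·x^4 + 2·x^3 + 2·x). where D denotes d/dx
2 x^{4} + 18 x^{3} + 60 x^{2} + 26 x + 4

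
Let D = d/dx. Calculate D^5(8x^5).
960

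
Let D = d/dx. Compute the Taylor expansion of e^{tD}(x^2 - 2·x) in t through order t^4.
t^{2} + 2 t \left(x - 1\right) + x^{2} - 2 x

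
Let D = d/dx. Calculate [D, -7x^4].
- 28 x^{3}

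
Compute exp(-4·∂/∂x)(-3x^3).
- 3 x^{3} + 36 x^{2} - 144 x + 192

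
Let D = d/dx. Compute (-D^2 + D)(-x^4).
4 x^{2} \left(3 - x\right)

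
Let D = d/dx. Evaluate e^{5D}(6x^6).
6 x^{6} + 180 x^{5} + 2250 x^{4} + 15000 x^{3} + 56250 x^{2} + 112500 x + 93750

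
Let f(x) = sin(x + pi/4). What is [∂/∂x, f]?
\cos{\left(x + \frac{\pi}{4} \right)}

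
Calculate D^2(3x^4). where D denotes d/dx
36 x^{2}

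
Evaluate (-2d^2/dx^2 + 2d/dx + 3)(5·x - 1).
15 x + 7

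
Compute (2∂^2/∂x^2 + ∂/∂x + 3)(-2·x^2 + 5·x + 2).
- 6 x^{2} + 11 x + 3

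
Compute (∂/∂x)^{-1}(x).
\frac{x^{2}}{2}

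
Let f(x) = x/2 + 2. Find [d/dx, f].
\frac{1}{2}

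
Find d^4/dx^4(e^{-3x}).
81 e^{- 3 x}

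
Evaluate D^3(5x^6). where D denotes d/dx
600 x^{3}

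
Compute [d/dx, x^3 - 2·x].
3 x^{2} - 2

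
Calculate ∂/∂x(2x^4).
8 x^{3}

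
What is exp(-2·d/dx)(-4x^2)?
- 4 x^{2} + 16 x - 16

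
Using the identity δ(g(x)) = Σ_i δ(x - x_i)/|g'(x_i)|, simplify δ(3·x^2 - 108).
\frac{\delta(x - 6) + \delta(x + 6)}{36}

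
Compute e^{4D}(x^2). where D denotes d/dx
x^{2} + 8 x + 16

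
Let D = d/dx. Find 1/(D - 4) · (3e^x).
- e^{x}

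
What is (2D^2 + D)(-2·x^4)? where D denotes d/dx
8 x^{2} \left(- x - 6\right)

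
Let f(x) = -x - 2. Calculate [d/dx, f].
-1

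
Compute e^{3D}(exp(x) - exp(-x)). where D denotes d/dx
2 \sinh{\left(x + 3 \right)}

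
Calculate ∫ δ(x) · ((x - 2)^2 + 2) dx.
6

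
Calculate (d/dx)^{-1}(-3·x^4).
- \frac{3 x^{5}}{5}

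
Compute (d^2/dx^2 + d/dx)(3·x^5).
15 x^{3} \left(x + 4\right)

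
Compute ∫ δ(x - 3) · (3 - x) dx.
0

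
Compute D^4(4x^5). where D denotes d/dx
480 x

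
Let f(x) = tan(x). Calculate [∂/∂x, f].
\frac{1}{\cos^{2}{\left(x \right)}}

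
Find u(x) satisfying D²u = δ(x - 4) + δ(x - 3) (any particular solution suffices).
\frac{|x - 4|}{2} + \frac{|x - 3|}{2}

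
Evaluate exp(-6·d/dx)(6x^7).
6 x^{7} - 252 x^{6} + 4536 x^{5} - 45360 x^{4} + 272160 x^{3} - 979776 x^{2} + 1959552 x - 1679616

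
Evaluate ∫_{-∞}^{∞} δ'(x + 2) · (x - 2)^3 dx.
-48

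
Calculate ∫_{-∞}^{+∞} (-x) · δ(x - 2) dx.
-2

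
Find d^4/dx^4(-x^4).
-24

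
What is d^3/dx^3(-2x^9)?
- 1008 x^{6}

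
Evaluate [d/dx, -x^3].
- 3 x^{2}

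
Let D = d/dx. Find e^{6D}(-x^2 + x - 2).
- x^{2} - 11 x - 32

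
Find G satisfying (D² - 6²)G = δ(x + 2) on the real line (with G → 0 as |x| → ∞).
-\frac{e^{-6|x + 2|}}{12}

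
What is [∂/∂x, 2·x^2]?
4 x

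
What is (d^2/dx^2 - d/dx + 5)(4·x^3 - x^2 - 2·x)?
x \left(20 x^{2} - 17 x + 16\right)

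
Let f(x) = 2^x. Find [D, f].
2^{x} \log{\left(2 \right)}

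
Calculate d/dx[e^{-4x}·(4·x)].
4 \left(1 - 4 x\right) e^{- 4 x}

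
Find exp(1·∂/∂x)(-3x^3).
- 3 x^{3} - 9 x^{2} - 9 x - 3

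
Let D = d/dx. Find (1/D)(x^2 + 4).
\frac{x^{3}}{3} + 4 x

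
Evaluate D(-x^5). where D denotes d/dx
- 5 x^{4}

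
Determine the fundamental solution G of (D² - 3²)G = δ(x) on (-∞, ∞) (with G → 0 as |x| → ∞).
-\frac{e^{-3|x|}}{6}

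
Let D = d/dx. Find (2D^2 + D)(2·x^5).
10 x^{3} \left(x + 8\right)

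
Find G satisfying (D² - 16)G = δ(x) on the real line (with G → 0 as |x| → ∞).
-\frac{e^{-4|x|}}{8}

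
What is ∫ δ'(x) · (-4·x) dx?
4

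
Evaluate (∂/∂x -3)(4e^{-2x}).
- 20 e^{- 2 x}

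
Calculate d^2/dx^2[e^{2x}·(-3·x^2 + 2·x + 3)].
\left(- 12 x^{2} - 16 x + 14\right) e^{2 x}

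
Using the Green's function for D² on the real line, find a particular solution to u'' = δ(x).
\frac{|x|}{2}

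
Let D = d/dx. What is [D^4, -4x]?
-16D^{3}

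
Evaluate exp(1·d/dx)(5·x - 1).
5 x + 4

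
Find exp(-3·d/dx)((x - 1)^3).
x^{3} - 12 x^{2} + 48 x - 64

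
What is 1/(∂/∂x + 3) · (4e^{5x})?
\frac{e^{5 x}}{2}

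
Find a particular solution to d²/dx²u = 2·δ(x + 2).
|x + 2|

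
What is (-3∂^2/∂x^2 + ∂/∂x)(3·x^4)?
12 x^{2} \left(x - 9\right)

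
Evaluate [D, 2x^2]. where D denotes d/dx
4 x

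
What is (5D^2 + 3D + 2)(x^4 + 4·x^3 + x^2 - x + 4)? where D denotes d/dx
2 x^{4} + 20 x^{3} + 98 x^{2} + 124 x + 15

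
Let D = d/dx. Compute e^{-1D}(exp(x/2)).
e^{\frac{x}{2} - \frac{1}{2}}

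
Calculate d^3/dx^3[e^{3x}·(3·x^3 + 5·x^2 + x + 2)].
\left(81 x^{3} + 378 x^{2} + 459 x + 189\right) e^{3 x}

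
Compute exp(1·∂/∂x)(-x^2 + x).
x \left(- x - 1\right)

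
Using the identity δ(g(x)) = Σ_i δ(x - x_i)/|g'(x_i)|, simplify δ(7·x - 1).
\frac{\delta(x - 1/7)}{7}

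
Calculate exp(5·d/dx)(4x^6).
4 x^{6} + 120 x^{5} + 1500 x^{4} + 10000 x^{3} + 37500 x^{2} + 75000 x + 62500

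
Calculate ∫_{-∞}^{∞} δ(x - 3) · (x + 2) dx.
5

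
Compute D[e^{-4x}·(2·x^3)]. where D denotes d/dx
x^{2} \left(6 - 8 x\right) e^{- 4 x}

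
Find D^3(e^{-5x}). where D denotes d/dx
- 125 e^{- 5 x}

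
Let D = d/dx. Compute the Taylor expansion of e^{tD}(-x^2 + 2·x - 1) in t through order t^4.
- t^{2} - 2 t \left(x - 1\right) - x^{2} + 2 x - 1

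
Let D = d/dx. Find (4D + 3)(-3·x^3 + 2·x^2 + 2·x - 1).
- 9 x^{3} - 30 x^{2} + 22 x + 5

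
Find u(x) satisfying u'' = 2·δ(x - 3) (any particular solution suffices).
|x - 3|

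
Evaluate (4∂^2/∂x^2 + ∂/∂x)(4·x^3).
12 x \left(x + 8\right)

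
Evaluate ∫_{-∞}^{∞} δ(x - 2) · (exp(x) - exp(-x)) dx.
2 \sinh{\left(2 \right)}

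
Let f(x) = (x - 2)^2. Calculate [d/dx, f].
2 x - 4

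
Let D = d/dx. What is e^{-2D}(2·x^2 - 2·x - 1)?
2 x^{2} - 10 x + 11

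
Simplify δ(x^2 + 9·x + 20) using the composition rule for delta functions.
\frac{\delta(x + 5) + \delta(x + 4)}{1}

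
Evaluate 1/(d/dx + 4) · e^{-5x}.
- e^{- 5 x}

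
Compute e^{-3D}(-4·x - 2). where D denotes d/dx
10 - 4 x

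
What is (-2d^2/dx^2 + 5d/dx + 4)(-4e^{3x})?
- 4 e^{3 x}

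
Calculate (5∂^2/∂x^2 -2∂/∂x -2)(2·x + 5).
- 4 x - 14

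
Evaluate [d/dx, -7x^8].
- 56 x^{7}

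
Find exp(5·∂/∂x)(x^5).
x^{5} + 25 x^{4} + 250 x^{3} + 1250 x^{2} + 3125 x + 3125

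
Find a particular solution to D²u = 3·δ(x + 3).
\frac{3|x + 3|}{2}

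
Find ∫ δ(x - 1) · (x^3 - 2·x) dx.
-1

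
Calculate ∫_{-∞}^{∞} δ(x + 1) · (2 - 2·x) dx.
4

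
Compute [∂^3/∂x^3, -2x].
-6\frac{d^{2}}{dx^{2}}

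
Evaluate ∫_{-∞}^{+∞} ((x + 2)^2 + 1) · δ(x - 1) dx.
10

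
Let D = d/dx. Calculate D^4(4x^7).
3360 x^{3}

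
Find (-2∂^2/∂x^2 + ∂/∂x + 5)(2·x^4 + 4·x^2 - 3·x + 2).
10 x^{4} + 8 x^{3} - 28 x^{2} - 7 x - 9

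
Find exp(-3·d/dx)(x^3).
x^{3} - 9 x^{2} + 27 x - 27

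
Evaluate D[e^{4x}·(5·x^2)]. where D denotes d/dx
10 x \left(2 x + 1\right) e^{4 x}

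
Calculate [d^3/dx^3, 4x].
12\frac{d^{2}}{dx^{2}}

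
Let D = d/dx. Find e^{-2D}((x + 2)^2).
x^{2}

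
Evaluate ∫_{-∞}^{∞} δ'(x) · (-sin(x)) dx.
1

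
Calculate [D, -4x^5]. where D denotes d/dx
- 20 x^{4}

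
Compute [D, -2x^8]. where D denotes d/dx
- 16 x^{7}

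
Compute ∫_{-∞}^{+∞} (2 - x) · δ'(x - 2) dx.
1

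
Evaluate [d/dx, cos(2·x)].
- 2 \sin{\left(2 x \right)}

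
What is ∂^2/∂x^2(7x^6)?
210 x^{4}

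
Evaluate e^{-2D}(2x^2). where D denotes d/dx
2 x^{2} - 8 x + 8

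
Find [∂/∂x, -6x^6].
- 36 x^{5}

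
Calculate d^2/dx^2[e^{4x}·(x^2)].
\left(16 x^{2} + 16 x + 2\right) e^{4 x}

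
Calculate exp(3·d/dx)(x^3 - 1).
x^{3} + 9 x^{2} + 27 x + 26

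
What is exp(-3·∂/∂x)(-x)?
3 - x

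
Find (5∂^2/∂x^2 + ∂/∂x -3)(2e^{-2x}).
30 e^{- 2 x}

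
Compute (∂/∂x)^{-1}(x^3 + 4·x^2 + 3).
\frac{x^{4}}{4} + \frac{4 x^{3}}{3} + 3 x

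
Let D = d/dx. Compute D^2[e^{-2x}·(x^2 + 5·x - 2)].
2 \left(2 x^{2} + 6 x - 13\right) e^{- 2 x}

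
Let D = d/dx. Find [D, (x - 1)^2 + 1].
2 x - 2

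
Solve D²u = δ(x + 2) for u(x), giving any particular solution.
\frac{|x + 2|}{2}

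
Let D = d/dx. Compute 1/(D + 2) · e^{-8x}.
- \frac{e^{- 8 x}}{6}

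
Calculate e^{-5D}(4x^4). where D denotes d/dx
4 x^{4} - 80 x^{3} + 600 x^{2} - 2000 x + 2500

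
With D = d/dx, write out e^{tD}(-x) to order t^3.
- t - x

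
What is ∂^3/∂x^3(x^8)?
336 x^{5}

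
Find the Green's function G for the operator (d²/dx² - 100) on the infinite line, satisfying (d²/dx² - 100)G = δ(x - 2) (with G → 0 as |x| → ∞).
-\frac{e^{-10|x - 2|}}{20}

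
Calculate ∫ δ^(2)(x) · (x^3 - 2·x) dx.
0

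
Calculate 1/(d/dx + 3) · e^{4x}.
\frac{e^{4 x}}{7}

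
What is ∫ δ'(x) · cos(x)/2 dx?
0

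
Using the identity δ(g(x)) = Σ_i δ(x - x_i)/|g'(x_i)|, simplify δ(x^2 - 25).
\frac{\delta(x - 5) + \delta(x + 5)}{10}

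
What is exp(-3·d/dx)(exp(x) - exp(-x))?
- e^{3 - x} + e^{x - 3}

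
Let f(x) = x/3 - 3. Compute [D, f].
\frac{1}{3}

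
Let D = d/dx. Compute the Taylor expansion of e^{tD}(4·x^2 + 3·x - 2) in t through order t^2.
4 t^{2} + t \left(8 x + 3\right) + 4 x^{2} + 3 x - 2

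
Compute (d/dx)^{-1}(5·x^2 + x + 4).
\frac{5 x^{3}}{3} + \frac{x^{2}}{2} + 4 x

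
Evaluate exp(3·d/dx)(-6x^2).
- 6 x^{2} - 36 x - 54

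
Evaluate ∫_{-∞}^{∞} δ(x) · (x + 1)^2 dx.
1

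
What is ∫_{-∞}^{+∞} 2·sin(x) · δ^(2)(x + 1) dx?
2 \sin{\left(1 \right)}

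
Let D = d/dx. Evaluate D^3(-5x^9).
- 2520 x^{6}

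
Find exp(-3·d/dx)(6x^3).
6 x^{3} - 54 x^{2} + 162 x - 162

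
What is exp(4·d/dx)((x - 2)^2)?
x^{2} + 4 x + 4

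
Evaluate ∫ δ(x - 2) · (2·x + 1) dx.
5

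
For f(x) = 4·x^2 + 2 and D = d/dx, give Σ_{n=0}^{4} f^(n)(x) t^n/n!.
4 t^{2} + 8 t x + 4 x^{2} + 2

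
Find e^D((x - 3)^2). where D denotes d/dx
x^{2} - 4 x + 4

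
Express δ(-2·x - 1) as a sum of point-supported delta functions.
\frac{\delta(x + 1/2)}{2}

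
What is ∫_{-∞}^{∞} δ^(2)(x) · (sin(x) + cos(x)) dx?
-1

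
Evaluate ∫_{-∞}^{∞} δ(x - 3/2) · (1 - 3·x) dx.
- \frac{7}{2}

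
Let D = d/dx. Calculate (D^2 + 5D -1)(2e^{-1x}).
- 10 e^{- x}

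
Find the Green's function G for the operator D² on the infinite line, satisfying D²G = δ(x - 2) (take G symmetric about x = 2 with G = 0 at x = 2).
\frac{|x - 2|}{2}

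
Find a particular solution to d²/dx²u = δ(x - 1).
\frac{|x - 1|}{2}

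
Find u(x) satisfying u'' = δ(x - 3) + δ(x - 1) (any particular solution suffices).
\frac{|x - 3|}{2} + \frac{|x - 1|}{2}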